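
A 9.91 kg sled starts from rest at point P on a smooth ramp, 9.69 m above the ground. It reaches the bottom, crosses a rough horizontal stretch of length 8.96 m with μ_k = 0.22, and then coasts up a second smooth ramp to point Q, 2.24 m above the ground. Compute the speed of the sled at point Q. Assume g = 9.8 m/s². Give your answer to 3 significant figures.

Energy at P: mgh₁ = (9.91)(9.8)(9.69) = 941.07 J
Friction loss: W_f = μ_k mg d = 191.4 J
At Q: ½mv² + mgh₂ = mgh₁ − W_f
½mv² = 941.07 − 191.4 − 217.54 = 532.09 J
v = √(2 × 532.09/9.91) = 10.36 m/s

v = 10.4 m/s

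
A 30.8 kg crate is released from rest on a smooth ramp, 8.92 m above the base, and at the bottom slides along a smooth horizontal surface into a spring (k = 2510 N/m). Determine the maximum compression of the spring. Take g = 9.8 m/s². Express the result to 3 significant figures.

x = 1.46 m

Energy conservation (no friction) from release to max compression: mgh = ½kx²
x = √(2mgh/k) = √(2 × 30.8 × 9.8 × 8.92 / 2510) = 1.465 m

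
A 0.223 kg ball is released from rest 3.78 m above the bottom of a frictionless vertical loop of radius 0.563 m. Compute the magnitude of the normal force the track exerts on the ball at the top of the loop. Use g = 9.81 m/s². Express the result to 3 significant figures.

N = 18.4 N

Energy from release to top (height 2r): mgh = ½mv_top² + mg(2r)
v_top² = 2g(h − 2r) = 2(9.81)(3.78 − 1.126) = 52.071 m²/s²
At the top, both N and weight point toward the centre: N + mg = mv_top²/r
N = m(v_top²/r − g) = 0.223(52.071/0.563 − 9.81) = 18.44 N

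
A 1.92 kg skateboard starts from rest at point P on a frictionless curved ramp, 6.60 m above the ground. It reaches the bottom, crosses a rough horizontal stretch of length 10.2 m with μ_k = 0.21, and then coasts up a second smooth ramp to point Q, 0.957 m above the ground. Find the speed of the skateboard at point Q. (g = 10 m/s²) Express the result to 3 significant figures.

Energy at P: mgh₁ = (1.92)(10)(6.60) = 126.72 J
Friction loss: W_f = μ_k mg d = 41.13 J
At Q: ½mv² + mgh₂ = mgh₁ − W_f
½mv² = 126.72 − 41.13 − 18.374 = 67.219 J
v = √(2 × 67.219/1.92) = 8.368 m/s

v = 8.37 m/s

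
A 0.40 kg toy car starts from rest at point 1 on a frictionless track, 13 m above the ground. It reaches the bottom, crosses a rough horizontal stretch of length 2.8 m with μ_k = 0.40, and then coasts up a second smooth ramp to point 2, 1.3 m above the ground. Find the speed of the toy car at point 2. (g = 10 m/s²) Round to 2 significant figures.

v = 15 m/s

Energy at 1: mgh₁ = (0.40)(10)(13) = 52.000 J
Friction loss: W_f = μ_k mg d = 4.480 J
At 2: ½mv² + mgh₂ = mgh₁ − W_f
½mv² = 52.000 − 4.480 − 5.2000 = 42.320 J
v = √(2 × 42.320/0.40) = 14.55 m/s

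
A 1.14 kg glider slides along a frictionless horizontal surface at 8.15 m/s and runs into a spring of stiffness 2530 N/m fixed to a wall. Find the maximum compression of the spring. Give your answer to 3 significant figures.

All KE is stored as spring PE at maximum compression: ½mv² = ½kx²
x = v√(m/k) = 8.15 × √(1.14/2530) = 0.1730 m

x = 0.173 m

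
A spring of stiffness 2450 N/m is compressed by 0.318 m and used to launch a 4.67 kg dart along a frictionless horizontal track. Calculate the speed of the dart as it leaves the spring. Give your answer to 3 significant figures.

v = 7.28 m/s

The dart leaves the spring when the spring is at natural length, so ½kx² = ½mv²
v = x√(k/m) = 0.318 × √(2450/4.67) = 7.284 m/s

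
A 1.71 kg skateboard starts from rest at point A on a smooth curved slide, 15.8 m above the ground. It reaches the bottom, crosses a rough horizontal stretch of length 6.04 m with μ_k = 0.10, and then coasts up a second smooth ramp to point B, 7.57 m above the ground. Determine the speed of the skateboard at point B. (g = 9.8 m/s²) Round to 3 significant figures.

v = 12.2 m/s

Energy at A: mgh₁ = (1.71)(9.8)(15.8) = 264.78 J
Friction loss: W_f = μ_k mg d = 10.12 J
At B: ½mv² + mgh₂ = mgh₁ − W_f
½mv² = 264.78 − 10.12 − 126.86 = 127.80 J
v = √(2 × 127.80/1.71) = 12.23 m/s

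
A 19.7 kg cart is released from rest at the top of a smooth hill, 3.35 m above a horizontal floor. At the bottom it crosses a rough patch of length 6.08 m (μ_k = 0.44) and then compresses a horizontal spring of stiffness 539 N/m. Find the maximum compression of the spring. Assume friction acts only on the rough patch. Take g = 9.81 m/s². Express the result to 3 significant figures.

Initial energy: E₁ = mgh = (19.7)(9.81)(3.35) = 647.41 J
Friction removes W_f = μ_k mg d = (0.44)(19.7)(9.81)(6.08) = 517.0 J
Energy reaching the spring: E = 647.41 − 517.0 = 130.41 J
At max compression ½kx² = E ⇒ x = √(2E/k) = √(2 × 130.41/539) = 0.6956 m

x = 0.696 m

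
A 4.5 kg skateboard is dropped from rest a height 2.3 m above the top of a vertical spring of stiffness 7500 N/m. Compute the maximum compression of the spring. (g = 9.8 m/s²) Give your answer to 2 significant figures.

Let x be the compression. The total drop is H + x, and the skateboard is instantaneously at rest at max compression, so energy conservation gives:
mg(H + x) = ½kx²
½(7500)x² − (4.5)(9.8)x − (4.5)(9.8)(2.3) = 0
3750x² − 44.10x − 101.4 = 0
x = [44.10 + √(1945 + 1.5214e+06)]/(2 × 3750) = 0.1704 m

x = 0.17 m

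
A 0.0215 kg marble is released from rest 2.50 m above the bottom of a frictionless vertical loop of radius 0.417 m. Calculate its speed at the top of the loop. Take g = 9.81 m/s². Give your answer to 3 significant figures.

Energy conservation: mgh = ½mv_top² + mg(2r)
v_top² = 2g(h − 2r) = 2(9.81)(2.50 − 0.8340) = 32.69
v_top = 5.717 m/s

v = 5.72 m/s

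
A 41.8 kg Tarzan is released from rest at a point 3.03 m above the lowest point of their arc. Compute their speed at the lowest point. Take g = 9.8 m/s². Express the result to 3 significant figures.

Equating total energy at the two states: mgh = ½mv²
v = √(2gh) = √(2 × 9.8 × 3.03) = √59.388 = 7.706 m/s

v = 7.71 m/s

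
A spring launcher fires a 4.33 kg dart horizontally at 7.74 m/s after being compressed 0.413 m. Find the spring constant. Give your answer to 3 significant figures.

Energy stored in the spring equals the launch KE: ½kx² = ½mv²
k = mv²/x² = (4.33)(7.74)²/(0.413)² = 1521 N/m

k = 1520 N/m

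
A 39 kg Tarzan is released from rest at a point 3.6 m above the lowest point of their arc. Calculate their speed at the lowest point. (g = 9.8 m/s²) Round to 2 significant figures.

Mechanical energy is conserved (no friction): mgh = ½mv²
v = √(2gh) = √(2 × 9.8 × 3.6) = √70.560 = 8.400 m/s

v = 8.4 m/s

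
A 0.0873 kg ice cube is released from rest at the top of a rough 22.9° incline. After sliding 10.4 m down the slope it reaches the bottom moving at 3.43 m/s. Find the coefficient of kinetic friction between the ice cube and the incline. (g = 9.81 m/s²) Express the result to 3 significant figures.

μ_k = 0.360

The energy dissipated by friction is the PE lost minus the KE gained:
mgL sinθ = 3.4658 J; ½mv² = 0.51354 J
W_f = 3.4658 − 0.51354 = 2.952 J
μ_k = W_f/(mg cosθ · L) = 2.952/(0.7889 × 10.4) = 0.3598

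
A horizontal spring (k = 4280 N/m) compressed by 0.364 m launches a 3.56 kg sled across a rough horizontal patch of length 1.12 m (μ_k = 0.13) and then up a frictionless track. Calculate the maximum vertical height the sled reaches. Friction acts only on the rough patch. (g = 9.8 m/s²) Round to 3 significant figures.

h = 7.98 m

Spring energy: E₀ = ½kx² = ½(4280)(0.364)² = 283.54 J
Friction: W_f = μ_k mg d = (0.13)(3.56)(9.8)(1.12) = 5.080 J
Energy at base of ramp: E = 283.54 − 5.080 = 278.46 J
At max height all remaining energy is PE: mgh = E ⇒ h = E/(mg) = 278.46/(3.56 × 9.8) = 7.982 m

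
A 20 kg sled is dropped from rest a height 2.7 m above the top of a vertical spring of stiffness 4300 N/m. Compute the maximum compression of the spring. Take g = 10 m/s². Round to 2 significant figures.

x = 0.55 m

Measuring PE from the top of the relaxed spring, at max compression the sled has dropped H + x with zero KE, so:
mg(H + x) = ½kx²
½(4300)x² − (20)(10)x − (20)(10)(2.7) = 0
2150x² − 200.0x − 540.0 = 0
x = [200.0 + √(40000 + 4.6440e+06)]/(2 × 2150) = 0.5498 m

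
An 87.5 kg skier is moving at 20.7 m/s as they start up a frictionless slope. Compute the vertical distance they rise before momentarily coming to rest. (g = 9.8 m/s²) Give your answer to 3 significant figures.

h = 21.9 m

Setting KE at the bottom equal to PE gained: ½mv² = mgh
h = v²/(2g) = 20.7²/(2 × 9.8) = 21.86 m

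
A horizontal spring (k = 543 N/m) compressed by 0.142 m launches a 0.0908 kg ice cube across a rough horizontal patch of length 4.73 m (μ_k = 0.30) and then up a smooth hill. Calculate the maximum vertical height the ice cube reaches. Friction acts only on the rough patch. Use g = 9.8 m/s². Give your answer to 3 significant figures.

h = 4.73 m

Spring energy: E₀ = ½kx² = ½(543)(0.142)² = 5.4745 J
Friction: W_f = μ_k mg d = (0.30)(0.0908)(9.8)(4.73) = 1.263 J
Energy at base of ramp: E = 5.4745 − 1.263 = 4.2118 J
At max height all remaining energy is PE: mgh = E ⇒ h = E/(mg) = 4.2118/(0.0908 × 9.8) = 4.733 m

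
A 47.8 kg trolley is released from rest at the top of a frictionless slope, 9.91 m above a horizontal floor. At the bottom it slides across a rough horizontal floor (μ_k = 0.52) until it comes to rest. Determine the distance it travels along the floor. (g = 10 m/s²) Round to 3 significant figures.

d = 19.1 m

Energy at the top = energy at the end + work done against friction:
At rest all PE has been dissipated by friction: mgh = μ_k m g d
d = h/μ_k = 9.91/0.52 = 19.06 m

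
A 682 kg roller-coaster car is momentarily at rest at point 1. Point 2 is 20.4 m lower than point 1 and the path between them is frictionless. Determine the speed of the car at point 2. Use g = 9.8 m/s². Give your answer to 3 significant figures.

Mechanical energy is conserved (no friction): mgh = ½mv²
v = √(2gh) = √(2 × 9.8 × 20.4) = √399.84 = 20.00 m/s

v = 20.0 m/s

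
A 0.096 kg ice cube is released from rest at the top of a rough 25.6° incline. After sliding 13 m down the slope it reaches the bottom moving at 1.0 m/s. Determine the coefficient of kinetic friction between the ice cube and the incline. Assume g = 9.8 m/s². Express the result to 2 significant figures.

μ_k = 0.47

The energy dissipated by friction is the PE lost minus the KE gained:
mgL sinθ = 5.2846 J; ½mv² = 0.048000 J
W_f = 5.2846 − 0.048000 = 5.237 J
μ_k = W_f/(mg cosθ · L) = 5.237/(0.8484 × 13) = 0.4748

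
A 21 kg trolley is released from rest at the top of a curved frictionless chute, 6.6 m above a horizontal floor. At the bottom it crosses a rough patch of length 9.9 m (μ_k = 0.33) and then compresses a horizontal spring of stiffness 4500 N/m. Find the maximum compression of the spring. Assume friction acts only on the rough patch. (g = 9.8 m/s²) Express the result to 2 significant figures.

x = 0.55 m

Initial energy: E₁ = mgh = (21)(9.8)(6.6) = 1358.3 J
Friction removes W_f = μ_k mg d = (0.33)(21)(9.8)(9.9) = 672.3 J
Energy reaching the spring: E = 1358.3 − 672.3 = 685.93 J
At max compression ½kx² = E ⇒ x = √(2E/k) = √(2 × 685.93/4500) = 0.5521 m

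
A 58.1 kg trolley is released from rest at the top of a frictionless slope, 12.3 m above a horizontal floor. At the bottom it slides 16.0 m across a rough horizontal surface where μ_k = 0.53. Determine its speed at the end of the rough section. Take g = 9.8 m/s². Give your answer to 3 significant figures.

v = 8.65 m/s

Applying the work–energy principle:
mgh = ½mv² + μ_k m g d
W_f = μ_k mg d = (0.53)(58.1)(9.8)(16.0) = 4828 J
½mv² = mgh − W_f = 7003.4 − 4828 = 2175.0 J
v = √(2 × 2175.0/58.1) = 8.653 m/s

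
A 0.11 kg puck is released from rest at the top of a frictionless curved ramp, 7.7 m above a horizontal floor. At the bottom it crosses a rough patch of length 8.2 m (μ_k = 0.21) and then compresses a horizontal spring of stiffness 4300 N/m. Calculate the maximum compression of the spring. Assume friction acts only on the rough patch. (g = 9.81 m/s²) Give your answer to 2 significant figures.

x = 0.055 m

Initial energy: E₁ = mgh = (0.11)(9.81)(7.7) = 8.3091 J
Friction removes W_f = μ_k mg d = (0.21)(0.11)(9.81)(8.2) = 1.858 J
Energy reaching the spring: E = 8.3091 − 1.858 = 6.4509 J
At max compression ½kx² = E ⇒ x = √(2E/k) = √(2 × 6.4509/4300) = 0.05478 m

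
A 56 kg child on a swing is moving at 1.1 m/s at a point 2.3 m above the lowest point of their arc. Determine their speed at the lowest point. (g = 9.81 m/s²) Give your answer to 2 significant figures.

v = 6.8 m/s

Energy conservation between the two points: ½mv₀² + mgh = ½mv²
v² = v₀² + 2gh = (1.1)² + 2(9.81)(2.3) = 46.336
v = √46.336 = 6.807 m/s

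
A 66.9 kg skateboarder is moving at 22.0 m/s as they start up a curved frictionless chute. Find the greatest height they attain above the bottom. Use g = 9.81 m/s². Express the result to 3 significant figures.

Setting KE at the bottom equal to PE gained: ½mv² = mgh
h = v²/(2g) = 22.0²/(2 × 9.81) = 24.67 m

h = 24.7 m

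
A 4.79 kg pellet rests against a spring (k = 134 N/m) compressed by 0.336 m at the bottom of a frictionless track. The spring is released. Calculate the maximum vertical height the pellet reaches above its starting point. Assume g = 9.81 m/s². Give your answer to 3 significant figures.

h = 0.161 m

Energy conservation from release to the highest point: ½kx² = mgh
h = kx²/(2mg) = (134)(0.336)²/(2 × 4.79 × 9.81) = 0.1610 m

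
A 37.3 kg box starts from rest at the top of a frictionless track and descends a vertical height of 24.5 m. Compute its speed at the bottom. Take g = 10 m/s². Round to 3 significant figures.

Energy conservation between the two points: mgh = ½mv²
v = √(2gh) = √(2 × 10 × 24.5) = √490.00 = 22.14 m/s

v = 22.1 m/s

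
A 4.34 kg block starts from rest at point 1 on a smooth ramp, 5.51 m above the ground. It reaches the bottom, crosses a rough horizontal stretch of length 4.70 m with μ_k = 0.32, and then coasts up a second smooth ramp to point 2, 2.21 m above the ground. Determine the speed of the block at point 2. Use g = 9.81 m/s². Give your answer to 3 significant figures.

Energy at 1: mgh₁ = (4.34)(9.81)(5.51) = 234.59 J
Friction loss: W_f = μ_k mg d = 64.03 J
At 2: ½mv² + mgh₂ = mgh₁ − W_f
½mv² = 234.59 − 64.03 − 94.092 = 76.465 J
v = √(2 × 76.465/4.34) = 5.936 m/s

v = 5.94 m/s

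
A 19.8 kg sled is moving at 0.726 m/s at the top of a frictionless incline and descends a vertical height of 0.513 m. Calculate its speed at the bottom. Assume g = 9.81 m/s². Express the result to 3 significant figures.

Energy conservation between the two points: ½mv₀² + mgh = ½mv²
v² = v₀² + 2gh = (0.726)² + 2(9.81)(0.513) = 10.592
v = √10.592 = 3.255 m/s

v = 3.25 m/s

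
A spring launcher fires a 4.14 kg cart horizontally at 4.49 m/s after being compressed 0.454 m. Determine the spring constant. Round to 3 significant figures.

Energy stored in the spring equals the launch KE: ½kx² = ½mv²
k = mv²/x² = (4.14)(4.49)²/(0.454)² = 404.9 N/m

k = 405 N/m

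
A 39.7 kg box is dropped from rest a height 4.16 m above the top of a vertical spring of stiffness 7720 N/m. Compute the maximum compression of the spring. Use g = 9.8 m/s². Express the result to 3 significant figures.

x = 0.700 m

Let x be the compression. The total drop is H + x, and the box is instantaneously at rest at max compression, so energy conservation gives:
mg(H + x) = ½kx²
½(7720)x² − (39.7)(9.8)x − (39.7)(9.8)(4.16) = 0
3860x² − 389.1x − 1618 = 0
x = [389.1 + √(151368 + 2.4989e+07)]/(2 × 3860) = 0.6999 m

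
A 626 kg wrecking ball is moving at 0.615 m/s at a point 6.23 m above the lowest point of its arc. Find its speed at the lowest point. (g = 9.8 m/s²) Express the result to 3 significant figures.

v = 11.1 m/s

Mechanical energy is conserved (no friction): ½mv₀² + mgh = ½mv²
v² = v₀² + 2gh = (0.615)² + 2(9.8)(6.23) = 122.49
v = √122.49 = 11.07 m/s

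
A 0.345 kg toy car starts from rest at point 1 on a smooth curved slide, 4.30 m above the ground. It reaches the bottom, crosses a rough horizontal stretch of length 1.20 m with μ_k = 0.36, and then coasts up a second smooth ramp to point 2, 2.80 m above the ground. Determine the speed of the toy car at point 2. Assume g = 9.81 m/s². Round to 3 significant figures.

v = 4.58 m/s

Energy at 1: mgh₁ = (0.345)(9.81)(4.30) = 14.553 J
Friction loss: W_f = μ_k mg d = 1.462 J
At 2: ½mv² + mgh₂ = mgh₁ − W_f
½mv² = 14.553 − 1.462 − 9.4765 = 3.6146 J
v = √(2 × 3.6146/0.345) = 4.578 m/s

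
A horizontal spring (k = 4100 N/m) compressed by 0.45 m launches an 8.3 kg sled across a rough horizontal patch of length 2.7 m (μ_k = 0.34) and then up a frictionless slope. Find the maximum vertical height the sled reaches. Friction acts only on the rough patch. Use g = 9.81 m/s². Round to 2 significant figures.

h = 4.2 m

Spring energy: E₀ = ½kx² = ½(4100)(0.45)² = 415.12 J
Friction: W_f = μ_k mg d = (0.34)(8.3)(9.81)(2.7) = 74.75 J
Energy at base of ramp: E = 415.12 − 74.75 = 340.38 J
At max height all remaining energy is PE: mgh = E ⇒ h = E/(mg) = 340.38/(8.3 × 9.81) = 4.180 m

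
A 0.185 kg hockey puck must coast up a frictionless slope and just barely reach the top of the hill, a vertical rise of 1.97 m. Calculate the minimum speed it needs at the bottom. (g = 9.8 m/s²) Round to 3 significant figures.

At the top it is momentarily at rest, so all KE converts to PE: ½mv² = mgh
v = √(2gh) = √(2 × 9.8 × 1.97) = 6.214 m/s

v = 6.21 m/s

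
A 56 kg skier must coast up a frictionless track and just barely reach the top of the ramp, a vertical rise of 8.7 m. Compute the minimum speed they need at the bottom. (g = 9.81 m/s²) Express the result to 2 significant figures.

v = 13 m/s

At the top they are momentarily at rest, so all KE converts to PE: ½mv² = mgh
v = √(2gh) = √(2 × 9.81 × 8.7) = 13.06 m/s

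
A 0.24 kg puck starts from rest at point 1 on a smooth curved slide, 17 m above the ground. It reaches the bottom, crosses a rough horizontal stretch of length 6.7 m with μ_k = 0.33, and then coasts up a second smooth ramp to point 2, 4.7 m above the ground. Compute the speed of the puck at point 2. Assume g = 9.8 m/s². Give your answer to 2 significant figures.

v = 14 m/s

Energy at 1: mgh₁ = (0.24)(9.8)(17) = 39.984 J
Friction loss: W_f = μ_k mg d = 5.200 J
At 2: ½mv² + mgh₂ = mgh₁ − W_f
½mv² = 39.984 − 5.200 − 11.054 = 23.729 J
v = √(2 × 23.729/0.24) = 14.06 m/s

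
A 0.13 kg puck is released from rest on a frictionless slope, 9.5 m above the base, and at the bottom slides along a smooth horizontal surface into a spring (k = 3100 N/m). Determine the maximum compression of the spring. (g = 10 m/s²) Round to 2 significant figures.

x = 0.089 m

At max compression the puck is momentarily at rest: mgh = ½kx²
x = √(2mgh/k) = √(2 × 0.13 × 10 × 9.5 / 3100) = 0.08926 m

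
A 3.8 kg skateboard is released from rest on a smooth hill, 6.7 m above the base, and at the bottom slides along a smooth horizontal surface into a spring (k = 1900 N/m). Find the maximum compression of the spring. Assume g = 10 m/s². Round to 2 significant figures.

x = 0.52 m

At max compression the skateboard is momentarily at rest: mgh = ½kx²
x = √(2mgh/k) = √(2 × 3.8 × 10 × 6.7 / 1900) = 0.5177 m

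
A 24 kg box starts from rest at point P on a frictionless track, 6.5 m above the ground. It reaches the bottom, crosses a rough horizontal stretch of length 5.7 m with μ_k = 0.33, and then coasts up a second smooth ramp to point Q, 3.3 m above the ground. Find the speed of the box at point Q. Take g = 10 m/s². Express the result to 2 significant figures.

v = 5.1 m/s

Energy at P: mgh₁ = (24)(10)(6.5) = 1560.0 J
Friction loss: W_f = μ_k mg d = 451.4 J
At Q: ½mv² + mgh₂ = mgh₁ − W_f
½mv² = 1560.0 − 451.4 − 792.00 = 316.56 J
v = √(2 × 316.56/24) = 5.136 m/s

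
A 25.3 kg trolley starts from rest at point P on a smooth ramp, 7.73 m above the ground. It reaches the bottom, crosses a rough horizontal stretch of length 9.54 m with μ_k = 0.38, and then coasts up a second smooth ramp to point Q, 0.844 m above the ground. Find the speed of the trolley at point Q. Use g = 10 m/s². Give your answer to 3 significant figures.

v = 8.08 m/s

Energy at P: mgh₁ = (25.3)(10)(7.73) = 1955.7 J
Friction loss: W_f = μ_k mg d = 917.2 J
At Q: ½mv² + mgh₂ = mgh₁ − W_f
½mv² = 1955.7 − 917.2 − 213.53 = 824.98 J
v = √(2 × 824.98/25.3) = 8.076 m/s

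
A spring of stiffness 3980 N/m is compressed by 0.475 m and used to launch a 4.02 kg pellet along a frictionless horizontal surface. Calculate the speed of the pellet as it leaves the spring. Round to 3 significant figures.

v = 14.9 m/s

The pellet leaves the spring when the spring is at natural length, so ½kx² = ½mv²
v = x√(k/m) = 0.475 × √(3980/4.02) = 14.95 m/s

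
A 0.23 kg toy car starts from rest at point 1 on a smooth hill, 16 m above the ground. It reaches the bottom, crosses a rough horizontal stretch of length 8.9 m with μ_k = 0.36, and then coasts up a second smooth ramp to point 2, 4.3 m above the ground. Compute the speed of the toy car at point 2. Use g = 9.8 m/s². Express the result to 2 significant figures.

v = 13 m/s

Energy at 1: mgh₁ = (0.23)(9.8)(16) = 36.064 J
Friction loss: W_f = μ_k mg d = 7.222 J
At 2: ½mv² + mgh₂ = mgh₁ − W_f
½mv² = 36.064 − 7.222 − 9.6922 = 19.150 J
v = √(2 × 19.150/0.23) = 12.90 m/s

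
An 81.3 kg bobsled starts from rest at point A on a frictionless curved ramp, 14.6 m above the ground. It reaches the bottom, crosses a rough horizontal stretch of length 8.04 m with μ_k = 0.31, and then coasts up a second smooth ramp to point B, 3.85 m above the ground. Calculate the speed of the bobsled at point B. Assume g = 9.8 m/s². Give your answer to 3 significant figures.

v = 12.7 m/s

Energy at A: mgh₁ = (81.3)(9.8)(14.6) = 11632 J
Friction loss: W_f = μ_k mg d = 1986 J
At B: ½mv² + mgh₂ = mgh₁ − W_f
½mv² = 11632 − 1986 − 3067.4 = 6579.2 J
v = √(2 × 6579.2/81.3) = 12.72 m/s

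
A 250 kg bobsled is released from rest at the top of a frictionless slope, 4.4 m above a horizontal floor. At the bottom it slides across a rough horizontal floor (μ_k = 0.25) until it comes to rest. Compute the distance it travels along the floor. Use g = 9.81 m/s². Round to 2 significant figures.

Applying the work–energy principle:
At rest all PE has been dissipated by friction: mgh = μ_k m g d
d = h/μ_k = 4.4/0.25 = 17.60 m

d = 18 m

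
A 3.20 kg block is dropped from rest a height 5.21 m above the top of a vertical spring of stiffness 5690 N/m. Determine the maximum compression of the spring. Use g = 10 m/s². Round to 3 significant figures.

x = 0.248 m

Take the reference level at the top of the uncompressed spring. At max compression the block has fallen H + x and is momentarily at rest:
mg(H + x) = ½kx²
½(5690)x² − (3.20)(10)x − (3.20)(10)(5.21) = 0
2845x² − 32.00x − 166.7 = 0
x = [32.00 + √(1024 + 1.8973e+06)]/(2 × 2845) = 0.2478 m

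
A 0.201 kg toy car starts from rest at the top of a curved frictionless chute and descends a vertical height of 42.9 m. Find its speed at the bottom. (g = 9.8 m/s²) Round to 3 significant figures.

v = 29.0 m/s

Energy conservation between the two points: mgh = ½mv²
v = √(2gh) = √(2 × 9.8 × 42.9) = √840.84 = 29.00 m/s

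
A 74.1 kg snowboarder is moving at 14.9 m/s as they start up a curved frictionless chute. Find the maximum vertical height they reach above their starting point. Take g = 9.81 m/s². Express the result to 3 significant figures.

h = 11.3 m

By energy conservation, ½mv² = mgh
h = v²/(2g) = 14.9²/(2 × 9.81) = 11.32 m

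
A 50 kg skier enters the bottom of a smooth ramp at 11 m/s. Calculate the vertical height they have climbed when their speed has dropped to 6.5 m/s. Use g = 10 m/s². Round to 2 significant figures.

h = 3.9 m

Energy balance between the two points: ½mv₁² = ½mv₂² + mgh
h = (v₁² − v₂²)/(2g) = (11² − 6.5²)/(2 × 10) = 3.938 m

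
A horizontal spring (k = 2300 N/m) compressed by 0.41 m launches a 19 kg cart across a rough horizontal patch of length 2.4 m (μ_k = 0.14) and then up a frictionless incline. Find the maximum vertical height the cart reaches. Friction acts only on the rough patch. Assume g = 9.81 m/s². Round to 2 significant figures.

h = 0.70 m

Spring energy: E₀ = ½kx² = ½(2300)(0.41)² = 193.31 J
Friction: W_f = μ_k mg d = (0.14)(19)(9.81)(2.4) = 62.63 J
Energy at base of ramp: E = 193.31 − 62.63 = 130.69 J
At max height all remaining energy is PE: mgh = E ⇒ h = E/(mg) = 130.69/(19 × 9.81) = 0.7012 m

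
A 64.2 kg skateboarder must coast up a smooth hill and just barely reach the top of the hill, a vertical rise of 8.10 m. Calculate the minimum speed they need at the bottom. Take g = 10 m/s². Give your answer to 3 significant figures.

At the top they are momentarily at rest, so all KE converts to PE: ½mv² = mgh
v = √(2gh) = √(2 × 10 × 8.10) = 12.73 m/s

v = 12.7 m/s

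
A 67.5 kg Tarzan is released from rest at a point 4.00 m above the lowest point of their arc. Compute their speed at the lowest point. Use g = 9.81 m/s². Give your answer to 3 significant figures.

v = 8.86 m/s

By conservation of mechanical energy, mgh = ½mv²
v = √(2gh) = √(2 × 9.81 × 4.00) = √78.480 = 8.859 m/s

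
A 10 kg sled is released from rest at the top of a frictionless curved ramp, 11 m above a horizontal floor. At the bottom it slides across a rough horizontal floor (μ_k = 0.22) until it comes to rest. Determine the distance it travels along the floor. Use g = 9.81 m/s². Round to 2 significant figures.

d = 50 m

Energy bookkeeping (friction removes W_f = μ_k N d):
At rest all PE has been dissipated by friction: mgh = μ_k m g d
d = h/μ_k = 11/0.22 = 50.00 m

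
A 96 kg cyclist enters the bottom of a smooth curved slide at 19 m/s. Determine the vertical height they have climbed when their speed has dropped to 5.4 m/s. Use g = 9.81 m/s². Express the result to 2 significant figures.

Conservation of energy: ½mv₁² = ½mv₂² + mgh
h = (v₁² − v₂²)/(2g) = (19² − 5.4²)/(2 × 9.81) = 16.91 m

h = 17 m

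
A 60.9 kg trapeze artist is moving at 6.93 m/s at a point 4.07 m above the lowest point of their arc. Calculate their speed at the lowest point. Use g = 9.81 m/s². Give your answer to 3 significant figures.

By conservation of mechanical energy, ½mv₀² + mgh = ½mv²
The mass cancels from both sides.
v² = v₀² + 2gh = (6.93)² + 2(9.81)(4.07) = 127.88
v = √127.88 = 11.31 m/s

v = 11.3 m/s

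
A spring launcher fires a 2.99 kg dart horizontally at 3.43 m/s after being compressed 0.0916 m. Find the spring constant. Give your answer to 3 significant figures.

k = 4190 N/m

Spring PE at full compression equals KE at release: ½kx² = ½mv²
k = mv²/x² = (2.99)(3.43)²/(0.0916)² = 4192 N/m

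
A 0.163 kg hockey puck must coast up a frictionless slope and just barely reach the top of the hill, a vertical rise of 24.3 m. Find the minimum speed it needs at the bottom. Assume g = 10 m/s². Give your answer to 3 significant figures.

v = 22.0 m/s

At the top it is momentarily at rest, so all KE converts to PE: ½mv² = mgh
v = √(2gh) = √(2 × 10 × 24.3) = 22.05 m/s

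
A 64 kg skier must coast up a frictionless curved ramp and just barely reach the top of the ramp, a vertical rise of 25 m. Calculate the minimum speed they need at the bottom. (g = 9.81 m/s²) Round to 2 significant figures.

v = 22 m/s

At the top they are momentarily at rest, so all KE converts to PE: ½mv² = mgh
v = √(2gh) = √(2 × 9.81 × 25) = 22.15 m/s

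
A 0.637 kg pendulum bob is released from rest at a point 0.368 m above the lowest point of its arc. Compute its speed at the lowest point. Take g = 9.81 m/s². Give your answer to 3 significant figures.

v = 2.69 m/s

Energy conservation between the two points: mgh = ½mv²
The mass cancels from both sides.
v = √(2gh) = √(2 × 9.81 × 0.368) = √7.2202 = 2.687 m/s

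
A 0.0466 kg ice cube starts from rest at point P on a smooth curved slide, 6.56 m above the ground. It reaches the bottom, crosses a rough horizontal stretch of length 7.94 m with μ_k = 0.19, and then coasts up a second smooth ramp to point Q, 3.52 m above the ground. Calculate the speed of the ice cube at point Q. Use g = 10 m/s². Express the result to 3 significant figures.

v = 5.53 m/s

Energy at P: mgh₁ = (0.0466)(10)(6.56) = 3.0570 J
Friction loss: W_f = μ_k mg d = 0.7030 J
At Q: ½mv² + mgh₂ = mgh₁ − W_f
½mv² = 3.0570 − 0.7030 − 1.6403 = 0.71363 J
v = √(2 × 0.71363/0.0466) = 5.534 m/s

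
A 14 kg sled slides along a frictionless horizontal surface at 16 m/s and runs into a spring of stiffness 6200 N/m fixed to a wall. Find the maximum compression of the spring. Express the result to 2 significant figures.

Conservation of energy between contact and max compression: ½mv² = ½kx²
x = v√(m/k) = 16 × √(14/6200) = 0.7603 m

x = 0.76 m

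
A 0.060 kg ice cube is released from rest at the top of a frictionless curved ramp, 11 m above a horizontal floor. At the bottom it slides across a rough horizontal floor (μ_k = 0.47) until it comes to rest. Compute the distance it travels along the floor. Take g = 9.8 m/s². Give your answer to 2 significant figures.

d = 23 m

Energy at the top = energy at the end + work done against friction:
At rest all PE has been dissipated by friction: mgh = μ_k m g d
d = h/μ_k = 11/0.47 = 23.40 m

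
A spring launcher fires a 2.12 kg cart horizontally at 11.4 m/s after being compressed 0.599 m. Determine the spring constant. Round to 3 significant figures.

Spring PE at full compression equals KE at release: ½kx² = ½mv²
k = mv²/x² = (2.12)(11.4)²/(0.599)² = 767.9 N/m

k = 768 N/m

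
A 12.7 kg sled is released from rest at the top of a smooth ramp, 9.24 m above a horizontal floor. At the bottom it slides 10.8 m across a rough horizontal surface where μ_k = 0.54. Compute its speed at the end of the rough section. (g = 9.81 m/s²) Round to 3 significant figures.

Energy at the top = energy at the end + work done against friction:
mgh = ½mv² + μ_k m g d
W_f = μ_k mg d = (0.54)(12.7)(9.81)(10.8) = 726.6 J
½mv² = mgh − W_f = 1151.2 − 726.6 = 424.59 J
v = √(2 × 424.59/12.7) = 8.177 m/s

v = 8.18 m/s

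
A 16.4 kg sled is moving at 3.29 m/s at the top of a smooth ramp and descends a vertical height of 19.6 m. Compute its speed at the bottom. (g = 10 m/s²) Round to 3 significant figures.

Mechanical energy is conserved (no friction): ½mv₀² + mgh = ½mv²
The mass cancels from both sides.
v² = v₀² + 2gh = (3.29)² + 2(10)(19.6) = 402.82
v = √402.82 = 20.07 m/s

v = 20.1 m/s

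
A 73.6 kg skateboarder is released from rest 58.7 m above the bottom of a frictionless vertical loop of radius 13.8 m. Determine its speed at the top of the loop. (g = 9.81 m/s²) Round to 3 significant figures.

v = 24.7 m/s

Energy conservation: mgh = ½mv_top² + mg(2r)
v_top² = 2g(h − 2r) = 2(9.81)(58.7 − 27.60) = 610.2
v_top = 24.70 m/s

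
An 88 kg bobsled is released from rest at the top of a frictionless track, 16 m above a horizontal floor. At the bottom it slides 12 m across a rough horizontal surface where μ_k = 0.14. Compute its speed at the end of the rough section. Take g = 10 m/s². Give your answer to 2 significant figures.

Energy at the top = energy at the end + work done against friction:
mgh = ½mv² + μ_k m g d
W_f = μ_k mg d = (0.14)(88)(10)(12) = 1478 J
½mv² = mgh − W_f = 14080 − 1478 = 12602 J
v = √(2 × 12602/88) = 16.92 m/s

v = 17 m/s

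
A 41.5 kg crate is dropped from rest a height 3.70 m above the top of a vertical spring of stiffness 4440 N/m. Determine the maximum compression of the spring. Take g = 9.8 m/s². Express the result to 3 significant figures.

x = 0.920 m

Let x be the compression. The total drop is H + x, and the crate is instantaneously at rest at max compression, so energy conservation gives:
mg(H + x) = ½kx²
½(4440)x² − (41.5)(9.8)x − (41.5)(9.8)(3.70) = 0
2220x² − 406.7x − 1505 = 0
x = [406.7 + √(165405 + 1.3363e+07)]/(2 × 2220) = 0.9200 m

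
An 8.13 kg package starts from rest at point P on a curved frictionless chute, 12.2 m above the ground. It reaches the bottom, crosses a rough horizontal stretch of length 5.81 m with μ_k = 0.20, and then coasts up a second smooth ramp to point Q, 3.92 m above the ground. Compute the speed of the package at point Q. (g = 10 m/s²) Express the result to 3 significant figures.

v = 11.9 m/s

Energy at P: mgh₁ = (8.13)(10)(12.2) = 991.86 J
Friction loss: W_f = μ_k mg d = 94.47 J
At Q: ½mv² + mgh₂ = mgh₁ − W_f
½mv² = 991.86 − 94.47 − 318.70 = 578.69 J
v = √(2 × 578.69/8.13) = 11.93 m/s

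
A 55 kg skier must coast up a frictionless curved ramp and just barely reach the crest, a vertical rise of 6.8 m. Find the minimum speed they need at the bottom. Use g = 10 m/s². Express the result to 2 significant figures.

At the top they are momentarily at rest, so all KE converts to PE: ½mv² = mgh
v = √(2gh) = √(2 × 10 × 6.8) = 11.66 m/s

v = 12 m/s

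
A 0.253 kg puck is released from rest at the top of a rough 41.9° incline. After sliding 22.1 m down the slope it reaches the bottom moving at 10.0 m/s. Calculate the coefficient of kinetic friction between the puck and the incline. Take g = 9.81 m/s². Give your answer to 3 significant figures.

μ_k = 0.587

Energy balance down the incline: mg L sinθ − ½mv² = μ_k (mg cosθ) L
mgL sinθ = 36.631 J; ½mv² = 12.650 J
W_f = 36.631 − 12.650 = 23.98 J
μ_k = W_f/(mg cosθ · L) = 23.98/(1.847 × 22.1) = 0.5874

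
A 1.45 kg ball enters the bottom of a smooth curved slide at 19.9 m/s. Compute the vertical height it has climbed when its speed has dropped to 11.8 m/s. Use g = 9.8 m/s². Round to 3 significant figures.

Conservation of energy: ½mv₁² = ½mv₂² + mgh
h = (v₁² − v₂²)/(2g) = (19.9² − 11.8²)/(2 × 9.8) = 13.10 m

h = 13.1 m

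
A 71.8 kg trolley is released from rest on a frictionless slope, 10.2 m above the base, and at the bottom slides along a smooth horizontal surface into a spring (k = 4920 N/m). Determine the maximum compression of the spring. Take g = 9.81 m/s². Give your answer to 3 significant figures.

x = 1.71 m

Energy conservation (no friction) from release to max compression: mgh = ½kx²
x = √(2mgh/k) = √(2 × 71.8 × 9.81 × 10.2 / 4920) = 1.709 m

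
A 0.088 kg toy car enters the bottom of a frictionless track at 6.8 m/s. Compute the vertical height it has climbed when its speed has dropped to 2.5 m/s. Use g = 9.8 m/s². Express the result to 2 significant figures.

Conservation of energy: ½mv₁² = ½mv₂² + mgh
h = (v₁² − v₂²)/(2g) = (6.8² − 2.5²)/(2 × 9.8) = 2.040 m

h = 2.0 m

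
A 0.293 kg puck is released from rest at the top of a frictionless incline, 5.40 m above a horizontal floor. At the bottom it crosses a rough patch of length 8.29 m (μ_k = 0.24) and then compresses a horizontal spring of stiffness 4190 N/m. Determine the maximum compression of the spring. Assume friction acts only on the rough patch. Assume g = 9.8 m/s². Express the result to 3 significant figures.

Initial energy: E₁ = mgh = (0.293)(9.8)(5.40) = 15.506 J
Friction removes W_f = μ_k mg d = (0.24)(0.293)(9.8)(8.29) = 5.713 J
Energy reaching the spring: E = 15.506 − 5.713 = 9.7926 J
At max compression ½kx² = E ⇒ x = √(2E/k) = √(2 × 9.7926/4190) = 0.06837 m

x = 0.0684 m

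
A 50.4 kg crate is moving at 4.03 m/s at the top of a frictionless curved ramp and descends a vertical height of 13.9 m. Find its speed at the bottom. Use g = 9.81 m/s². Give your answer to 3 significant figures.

Energy conservation between the two points: ½mv₀² + mgh = ½mv²
v² = v₀² + 2gh = (4.03)² + 2(9.81)(13.9) = 288.96
v = √288.96 = 17.00 m/s

v = 17.0 m/s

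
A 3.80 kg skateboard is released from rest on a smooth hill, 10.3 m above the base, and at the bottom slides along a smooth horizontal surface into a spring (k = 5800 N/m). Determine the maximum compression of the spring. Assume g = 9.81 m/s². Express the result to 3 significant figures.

Energy conservation (no friction) from release to max compression: mgh = ½kx²
x = √(2mgh/k) = √(2 × 3.80 × 9.81 × 10.3 / 5800) = 0.3639 m

x = 0.364 m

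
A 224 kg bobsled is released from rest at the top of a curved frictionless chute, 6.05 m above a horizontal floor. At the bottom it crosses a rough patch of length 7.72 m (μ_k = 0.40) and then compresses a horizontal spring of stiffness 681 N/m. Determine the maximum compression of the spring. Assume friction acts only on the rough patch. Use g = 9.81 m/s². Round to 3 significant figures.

Initial energy: E₁ = mgh = (224)(9.81)(6.05) = 13295 J
Friction removes W_f = μ_k mg d = (0.40)(224)(9.81)(7.72) = 6786 J
Energy reaching the spring: E = 13295 − 6786 = 6508.8 J
At max compression ½kx² = E ⇒ x = √(2E/k) = √(2 × 6508.8/681) = 4.372 m

x = 4.37 m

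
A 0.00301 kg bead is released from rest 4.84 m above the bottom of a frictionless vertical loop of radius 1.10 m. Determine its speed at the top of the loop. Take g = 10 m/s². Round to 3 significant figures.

Energy conservation: mgh = ½mv_top² + mg(2r)
v_top² = 2g(h − 2r) = 2(10)(4.84 − 2.200) = 52.80
v_top = 7.266 m/s

v = 7.27 m/s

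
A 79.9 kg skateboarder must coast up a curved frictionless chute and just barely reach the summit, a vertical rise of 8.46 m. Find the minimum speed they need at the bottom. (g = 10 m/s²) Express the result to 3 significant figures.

v = 13.0 m/s

At the top they are momentarily at rest, so all KE converts to PE: ½mv² = mgh
v = √(2gh) = √(2 × 10 × 8.46) = 13.01 m/s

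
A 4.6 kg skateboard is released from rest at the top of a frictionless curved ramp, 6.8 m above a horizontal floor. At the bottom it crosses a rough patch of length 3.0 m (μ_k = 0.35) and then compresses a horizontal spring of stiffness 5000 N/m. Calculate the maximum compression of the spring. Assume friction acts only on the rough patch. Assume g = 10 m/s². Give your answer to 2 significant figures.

Initial energy: E₁ = mgh = (4.6)(10)(6.8) = 312.80 J
Friction removes W_f = μ_k mg d = (0.35)(4.6)(10)(3.0) = 48.30 J
Energy reaching the spring: E = 312.80 − 48.30 = 264.50 J
At max compression ½kx² = E ⇒ x = √(2E/k) = √(2 × 264.50/5000) = 0.3253 m

x = 0.33 m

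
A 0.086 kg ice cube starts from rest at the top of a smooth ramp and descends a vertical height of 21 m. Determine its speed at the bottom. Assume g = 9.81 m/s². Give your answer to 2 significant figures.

v = 20 m/s

By conservation of mechanical energy, mgh = ½mv²
The mass cancels from both sides.
v = √(2gh) = √(2 × 9.81 × 21) = √412.02 = 20.30 m/s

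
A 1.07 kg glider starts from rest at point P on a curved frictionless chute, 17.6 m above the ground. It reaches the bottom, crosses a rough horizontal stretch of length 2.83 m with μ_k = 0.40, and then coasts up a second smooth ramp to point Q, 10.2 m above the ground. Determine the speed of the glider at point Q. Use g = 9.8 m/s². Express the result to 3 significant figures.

v = 11.1 m/s

Energy at P: mgh₁ = (1.07)(9.8)(17.6) = 184.55 J
Friction loss: W_f = μ_k mg d = 11.87 J
At Q: ½mv² + mgh₂ = mgh₁ − W_f
½mv² = 184.55 − 11.87 − 106.96 = 65.726 J
v = √(2 × 65.726/1.07) = 11.08 m/s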